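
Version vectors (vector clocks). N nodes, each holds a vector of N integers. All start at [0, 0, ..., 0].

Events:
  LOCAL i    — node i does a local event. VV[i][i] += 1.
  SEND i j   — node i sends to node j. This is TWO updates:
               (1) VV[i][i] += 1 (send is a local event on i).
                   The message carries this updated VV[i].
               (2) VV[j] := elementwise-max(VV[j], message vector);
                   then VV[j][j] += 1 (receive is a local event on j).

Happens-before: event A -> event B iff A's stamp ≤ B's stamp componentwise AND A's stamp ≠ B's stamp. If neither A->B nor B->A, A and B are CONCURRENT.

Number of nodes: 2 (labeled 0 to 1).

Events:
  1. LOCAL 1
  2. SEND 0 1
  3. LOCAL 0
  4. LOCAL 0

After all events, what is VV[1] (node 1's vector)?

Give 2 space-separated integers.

Answer: 1 2

Derivation:
Initial: VV[0]=[0, 0]
Initial: VV[1]=[0, 0]
Event 1: LOCAL 1: VV[1][1]++ -> VV[1]=[0, 1]
Event 2: SEND 0->1: VV[0][0]++ -> VV[0]=[1, 0], msg_vec=[1, 0]; VV[1]=max(VV[1],msg_vec) then VV[1][1]++ -> VV[1]=[1, 2]
Event 3: LOCAL 0: VV[0][0]++ -> VV[0]=[2, 0]
Event 4: LOCAL 0: VV[0][0]++ -> VV[0]=[3, 0]
Final vectors: VV[0]=[3, 0]; VV[1]=[1, 2]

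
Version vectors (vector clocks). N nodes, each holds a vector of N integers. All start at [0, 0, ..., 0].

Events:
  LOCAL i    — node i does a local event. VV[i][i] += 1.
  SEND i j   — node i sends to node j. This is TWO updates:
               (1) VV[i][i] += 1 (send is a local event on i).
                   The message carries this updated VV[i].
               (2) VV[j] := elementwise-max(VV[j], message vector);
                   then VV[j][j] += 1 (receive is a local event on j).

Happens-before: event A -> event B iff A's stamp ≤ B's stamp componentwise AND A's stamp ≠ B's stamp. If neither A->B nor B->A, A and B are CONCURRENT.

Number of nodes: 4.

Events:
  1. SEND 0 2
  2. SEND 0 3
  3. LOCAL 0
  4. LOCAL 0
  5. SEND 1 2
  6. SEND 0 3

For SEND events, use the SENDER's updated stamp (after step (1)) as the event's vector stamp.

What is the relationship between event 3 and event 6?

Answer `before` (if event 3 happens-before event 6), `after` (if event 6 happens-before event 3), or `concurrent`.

Answer: before

Derivation:
Initial: VV[0]=[0, 0, 0, 0]
Initial: VV[1]=[0, 0, 0, 0]
Initial: VV[2]=[0, 0, 0, 0]
Initial: VV[3]=[0, 0, 0, 0]
Event 1: SEND 0->2: VV[0][0]++ -> VV[0]=[1, 0, 0, 0], msg_vec=[1, 0, 0, 0]; VV[2]=max(VV[2],msg_vec) then VV[2][2]++ -> VV[2]=[1, 0, 1, 0]
Event 2: SEND 0->3: VV[0][0]++ -> VV[0]=[2, 0, 0, 0], msg_vec=[2, 0, 0, 0]; VV[3]=max(VV[3],msg_vec) then VV[3][3]++ -> VV[3]=[2, 0, 0, 1]
Event 3: LOCAL 0: VV[0][0]++ -> VV[0]=[3, 0, 0, 0]
Event 4: LOCAL 0: VV[0][0]++ -> VV[0]=[4, 0, 0, 0]
Event 5: SEND 1->2: VV[1][1]++ -> VV[1]=[0, 1, 0, 0], msg_vec=[0, 1, 0, 0]; VV[2]=max(VV[2],msg_vec) then VV[2][2]++ -> VV[2]=[1, 1, 2, 0]
Event 6: SEND 0->3: VV[0][0]++ -> VV[0]=[5, 0, 0, 0], msg_vec=[5, 0, 0, 0]; VV[3]=max(VV[3],msg_vec) then VV[3][3]++ -> VV[3]=[5, 0, 0, 2]
Event 3 stamp: [3, 0, 0, 0]
Event 6 stamp: [5, 0, 0, 0]
[3, 0, 0, 0] <= [5, 0, 0, 0]? True
[5, 0, 0, 0] <= [3, 0, 0, 0]? False
Relation: before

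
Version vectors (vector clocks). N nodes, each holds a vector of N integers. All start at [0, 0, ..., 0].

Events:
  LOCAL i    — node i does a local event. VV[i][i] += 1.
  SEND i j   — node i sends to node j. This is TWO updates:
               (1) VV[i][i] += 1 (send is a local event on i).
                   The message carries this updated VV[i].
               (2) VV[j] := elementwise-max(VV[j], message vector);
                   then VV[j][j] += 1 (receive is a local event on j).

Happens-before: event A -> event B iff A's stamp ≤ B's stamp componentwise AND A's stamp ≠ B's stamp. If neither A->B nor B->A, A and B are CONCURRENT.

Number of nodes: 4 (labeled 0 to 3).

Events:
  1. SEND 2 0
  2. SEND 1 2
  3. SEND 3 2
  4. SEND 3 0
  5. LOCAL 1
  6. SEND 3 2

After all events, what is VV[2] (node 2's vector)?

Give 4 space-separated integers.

Answer: 0 1 4 3

Derivation:
Initial: VV[0]=[0, 0, 0, 0]
Initial: VV[1]=[0, 0, 0, 0]
Initial: VV[2]=[0, 0, 0, 0]
Initial: VV[3]=[0, 0, 0, 0]
Event 1: SEND 2->0: VV[2][2]++ -> VV[2]=[0, 0, 1, 0], msg_vec=[0, 0, 1, 0]; VV[0]=max(VV[0],msg_vec) then VV[0][0]++ -> VV[0]=[1, 0, 1, 0]
Event 2: SEND 1->2: VV[1][1]++ -> VV[1]=[0, 1, 0, 0], msg_vec=[0, 1, 0, 0]; VV[2]=max(VV[2],msg_vec) then VV[2][2]++ -> VV[2]=[0, 1, 2, 0]
Event 3: SEND 3->2: VV[3][3]++ -> VV[3]=[0, 0, 0, 1], msg_vec=[0, 0, 0, 1]; VV[2]=max(VV[2],msg_vec) then VV[2][2]++ -> VV[2]=[0, 1, 3, 1]
Event 4: SEND 3->0: VV[3][3]++ -> VV[3]=[0, 0, 0, 2], msg_vec=[0, 0, 0, 2]; VV[0]=max(VV[0],msg_vec) then VV[0][0]++ -> VV[0]=[2, 0, 1, 2]
Event 5: LOCAL 1: VV[1][1]++ -> VV[1]=[0, 2, 0, 0]
Event 6: SEND 3->2: VV[3][3]++ -> VV[3]=[0, 0, 0, 3], msg_vec=[0, 0, 0, 3]; VV[2]=max(VV[2],msg_vec) then VV[2][2]++ -> VV[2]=[0, 1, 4, 3]
Final vectors: VV[0]=[2, 0, 1, 2]; VV[1]=[0, 2, 0, 0]; VV[2]=[0, 1, 4, 3]; VV[3]=[0, 0, 0, 3]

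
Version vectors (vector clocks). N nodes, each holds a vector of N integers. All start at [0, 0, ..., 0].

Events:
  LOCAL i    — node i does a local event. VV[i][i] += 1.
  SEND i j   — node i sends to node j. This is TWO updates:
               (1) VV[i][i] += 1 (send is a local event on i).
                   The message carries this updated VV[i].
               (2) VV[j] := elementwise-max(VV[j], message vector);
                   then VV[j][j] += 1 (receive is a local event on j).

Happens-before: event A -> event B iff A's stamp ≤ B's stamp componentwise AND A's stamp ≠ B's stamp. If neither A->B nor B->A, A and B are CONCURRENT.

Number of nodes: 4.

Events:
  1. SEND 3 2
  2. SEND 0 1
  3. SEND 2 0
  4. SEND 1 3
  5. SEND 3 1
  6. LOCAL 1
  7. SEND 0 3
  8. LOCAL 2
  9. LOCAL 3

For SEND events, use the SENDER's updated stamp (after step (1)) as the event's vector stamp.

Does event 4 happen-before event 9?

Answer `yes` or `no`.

Initial: VV[0]=[0, 0, 0, 0]
Initial: VV[1]=[0, 0, 0, 0]
Initial: VV[2]=[0, 0, 0, 0]
Initial: VV[3]=[0, 0, 0, 0]
Event 1: SEND 3->2: VV[3][3]++ -> VV[3]=[0, 0, 0, 1], msg_vec=[0, 0, 0, 1]; VV[2]=max(VV[2],msg_vec) then VV[2][2]++ -> VV[2]=[0, 0, 1, 1]
Event 2: SEND 0->1: VV[0][0]++ -> VV[0]=[1, 0, 0, 0], msg_vec=[1, 0, 0, 0]; VV[1]=max(VV[1],msg_vec) then VV[1][1]++ -> VV[1]=[1, 1, 0, 0]
Event 3: SEND 2->0: VV[2][2]++ -> VV[2]=[0, 0, 2, 1], msg_vec=[0, 0, 2, 1]; VV[0]=max(VV[0],msg_vec) then VV[0][0]++ -> VV[0]=[2, 0, 2, 1]
Event 4: SEND 1->3: VV[1][1]++ -> VV[1]=[1, 2, 0, 0], msg_vec=[1, 2, 0, 0]; VV[3]=max(VV[3],msg_vec) then VV[3][3]++ -> VV[3]=[1, 2, 0, 2]
Event 5: SEND 3->1: VV[3][3]++ -> VV[3]=[1, 2, 0, 3], msg_vec=[1, 2, 0, 3]; VV[1]=max(VV[1],msg_vec) then VV[1][1]++ -> VV[1]=[1, 3, 0, 3]
Event 6: LOCAL 1: VV[1][1]++ -> VV[1]=[1, 4, 0, 3]
Event 7: SEND 0->3: VV[0][0]++ -> VV[0]=[3, 0, 2, 1], msg_vec=[3, 0, 2, 1]; VV[3]=max(VV[3],msg_vec) then VV[3][3]++ -> VV[3]=[3, 2, 2, 4]
Event 8: LOCAL 2: VV[2][2]++ -> VV[2]=[0, 0, 3, 1]
Event 9: LOCAL 3: VV[3][3]++ -> VV[3]=[3, 2, 2, 5]
Event 4 stamp: [1, 2, 0, 0]
Event 9 stamp: [3, 2, 2, 5]
[1, 2, 0, 0] <= [3, 2, 2, 5]? True. Equal? False. Happens-before: True

Answer: yes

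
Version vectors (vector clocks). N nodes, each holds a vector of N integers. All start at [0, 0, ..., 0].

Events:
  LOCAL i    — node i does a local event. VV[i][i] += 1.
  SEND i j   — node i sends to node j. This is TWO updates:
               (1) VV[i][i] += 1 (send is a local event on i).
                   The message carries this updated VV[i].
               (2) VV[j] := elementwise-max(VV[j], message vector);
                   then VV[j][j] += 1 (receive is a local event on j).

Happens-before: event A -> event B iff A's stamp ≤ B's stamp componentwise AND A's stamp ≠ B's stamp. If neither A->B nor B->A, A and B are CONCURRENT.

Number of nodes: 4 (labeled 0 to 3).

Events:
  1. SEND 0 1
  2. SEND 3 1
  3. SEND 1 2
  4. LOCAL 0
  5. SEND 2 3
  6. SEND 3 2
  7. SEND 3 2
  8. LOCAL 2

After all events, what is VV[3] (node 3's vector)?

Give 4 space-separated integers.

Initial: VV[0]=[0, 0, 0, 0]
Initial: VV[1]=[0, 0, 0, 0]
Initial: VV[2]=[0, 0, 0, 0]
Initial: VV[3]=[0, 0, 0, 0]
Event 1: SEND 0->1: VV[0][0]++ -> VV[0]=[1, 0, 0, 0], msg_vec=[1, 0, 0, 0]; VV[1]=max(VV[1],msg_vec) then VV[1][1]++ -> VV[1]=[1, 1, 0, 0]
Event 2: SEND 3->1: VV[3][3]++ -> VV[3]=[0, 0, 0, 1], msg_vec=[0, 0, 0, 1]; VV[1]=max(VV[1],msg_vec) then VV[1][1]++ -> VV[1]=[1, 2, 0, 1]
Event 3: SEND 1->2: VV[1][1]++ -> VV[1]=[1, 3, 0, 1], msg_vec=[1, 3, 0, 1]; VV[2]=max(VV[2],msg_vec) then VV[2][2]++ -> VV[2]=[1, 3, 1, 1]
Event 4: LOCAL 0: VV[0][0]++ -> VV[0]=[2, 0, 0, 0]
Event 5: SEND 2->3: VV[2][2]++ -> VV[2]=[1, 3, 2, 1], msg_vec=[1, 3, 2, 1]; VV[3]=max(VV[3],msg_vec) then VV[3][3]++ -> VV[3]=[1, 3, 2, 2]
Event 6: SEND 3->2: VV[3][3]++ -> VV[3]=[1, 3, 2, 3], msg_vec=[1, 3, 2, 3]; VV[2]=max(VV[2],msg_vec) then VV[2][2]++ -> VV[2]=[1, 3, 3, 3]
Event 7: SEND 3->2: VV[3][3]++ -> VV[3]=[1, 3, 2, 4], msg_vec=[1, 3, 2, 4]; VV[2]=max(VV[2],msg_vec) then VV[2][2]++ -> VV[2]=[1, 3, 4, 4]
Event 8: LOCAL 2: VV[2][2]++ -> VV[2]=[1, 3, 5, 4]
Final vectors: VV[0]=[2, 0, 0, 0]; VV[1]=[1, 3, 0, 1]; VV[2]=[1, 3, 5, 4]; VV[3]=[1, 3, 2, 4]

Answer: 1 3 2 4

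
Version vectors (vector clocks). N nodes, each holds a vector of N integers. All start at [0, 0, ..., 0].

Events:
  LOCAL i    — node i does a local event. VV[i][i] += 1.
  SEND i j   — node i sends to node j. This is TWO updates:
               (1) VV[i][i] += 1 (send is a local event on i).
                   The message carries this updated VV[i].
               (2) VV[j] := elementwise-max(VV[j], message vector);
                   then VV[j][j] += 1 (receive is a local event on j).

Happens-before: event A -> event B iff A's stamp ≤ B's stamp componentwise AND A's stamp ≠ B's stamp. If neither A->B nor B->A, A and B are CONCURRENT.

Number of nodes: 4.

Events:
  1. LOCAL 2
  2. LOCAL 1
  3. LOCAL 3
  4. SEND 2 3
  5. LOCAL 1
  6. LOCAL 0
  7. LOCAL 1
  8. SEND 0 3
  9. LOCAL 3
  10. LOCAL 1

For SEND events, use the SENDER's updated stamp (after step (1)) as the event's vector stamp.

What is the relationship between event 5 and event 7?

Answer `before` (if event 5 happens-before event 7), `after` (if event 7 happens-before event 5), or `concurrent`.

Initial: VV[0]=[0, 0, 0, 0]
Initial: VV[1]=[0, 0, 0, 0]
Initial: VV[2]=[0, 0, 0, 0]
Initial: VV[3]=[0, 0, 0, 0]
Event 1: LOCAL 2: VV[2][2]++ -> VV[2]=[0, 0, 1, 0]
Event 2: LOCAL 1: VV[1][1]++ -> VV[1]=[0, 1, 0, 0]
Event 3: LOCAL 3: VV[3][3]++ -> VV[3]=[0, 0, 0, 1]
Event 4: SEND 2->3: VV[2][2]++ -> VV[2]=[0, 0, 2, 0], msg_vec=[0, 0, 2, 0]; VV[3]=max(VV[3],msg_vec) then VV[3][3]++ -> VV[3]=[0, 0, 2, 2]
Event 5: LOCAL 1: VV[1][1]++ -> VV[1]=[0, 2, 0, 0]
Event 6: LOCAL 0: VV[0][0]++ -> VV[0]=[1, 0, 0, 0]
Event 7: LOCAL 1: VV[1][1]++ -> VV[1]=[0, 3, 0, 0]
Event 8: SEND 0->3: VV[0][0]++ -> VV[0]=[2, 0, 0, 0], msg_vec=[2, 0, 0, 0]; VV[3]=max(VV[3],msg_vec) then VV[3][3]++ -> VV[3]=[2, 0, 2, 3]
Event 9: LOCAL 3: VV[3][3]++ -> VV[3]=[2, 0, 2, 4]
Event 10: LOCAL 1: VV[1][1]++ -> VV[1]=[0, 4, 0, 0]
Event 5 stamp: [0, 2, 0, 0]
Event 7 stamp: [0, 3, 0, 0]
[0, 2, 0, 0] <= [0, 3, 0, 0]? True
[0, 3, 0, 0] <= [0, 2, 0, 0]? False
Relation: before

Answer: before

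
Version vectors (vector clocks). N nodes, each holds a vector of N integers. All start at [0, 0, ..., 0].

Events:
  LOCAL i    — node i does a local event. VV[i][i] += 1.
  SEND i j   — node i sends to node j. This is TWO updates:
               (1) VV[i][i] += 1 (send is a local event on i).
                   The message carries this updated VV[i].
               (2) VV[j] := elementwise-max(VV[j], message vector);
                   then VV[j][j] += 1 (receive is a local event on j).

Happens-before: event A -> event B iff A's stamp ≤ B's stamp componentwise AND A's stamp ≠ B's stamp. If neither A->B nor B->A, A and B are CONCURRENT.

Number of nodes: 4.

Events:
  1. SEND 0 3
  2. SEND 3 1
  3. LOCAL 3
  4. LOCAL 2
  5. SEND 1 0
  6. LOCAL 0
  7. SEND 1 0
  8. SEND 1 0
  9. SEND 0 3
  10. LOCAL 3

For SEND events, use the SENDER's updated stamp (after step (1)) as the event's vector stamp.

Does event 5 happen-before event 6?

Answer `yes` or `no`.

Answer: yes

Derivation:
Initial: VV[0]=[0, 0, 0, 0]
Initial: VV[1]=[0, 0, 0, 0]
Initial: VV[2]=[0, 0, 0, 0]
Initial: VV[3]=[0, 0, 0, 0]
Event 1: SEND 0->3: VV[0][0]++ -> VV[0]=[1, 0, 0, 0], msg_vec=[1, 0, 0, 0]; VV[3]=max(VV[3],msg_vec) then VV[3][3]++ -> VV[3]=[1, 0, 0, 1]
Event 2: SEND 3->1: VV[3][3]++ -> VV[3]=[1, 0, 0, 2], msg_vec=[1, 0, 0, 2]; VV[1]=max(VV[1],msg_vec) then VV[1][1]++ -> VV[1]=[1, 1, 0, 2]
Event 3: LOCAL 3: VV[3][3]++ -> VV[3]=[1, 0, 0, 3]
Event 4: LOCAL 2: VV[2][2]++ -> VV[2]=[0, 0, 1, 0]
Event 5: SEND 1->0: VV[1][1]++ -> VV[1]=[1, 2, 0, 2], msg_vec=[1, 2, 0, 2]; VV[0]=max(VV[0],msg_vec) then VV[0][0]++ -> VV[0]=[2, 2, 0, 2]
Event 6: LOCAL 0: VV[0][0]++ -> VV[0]=[3, 2, 0, 2]
Event 7: SEND 1->0: VV[1][1]++ -> VV[1]=[1, 3, 0, 2], msg_vec=[1, 3, 0, 2]; VV[0]=max(VV[0],msg_vec) then VV[0][0]++ -> VV[0]=[4, 3, 0, 2]
Event 8: SEND 1->0: VV[1][1]++ -> VV[1]=[1, 4, 0, 2], msg_vec=[1, 4, 0, 2]; VV[0]=max(VV[0],msg_vec) then VV[0][0]++ -> VV[0]=[5, 4, 0, 2]
Event 9: SEND 0->3: VV[0][0]++ -> VV[0]=[6, 4, 0, 2], msg_vec=[6, 4, 0, 2]; VV[3]=max(VV[3],msg_vec) then VV[3][3]++ -> VV[3]=[6, 4, 0, 4]
Event 10: LOCAL 3: VV[3][3]++ -> VV[3]=[6, 4, 0, 5]
Event 5 stamp: [1, 2, 0, 2]
Event 6 stamp: [3, 2, 0, 2]
[1, 2, 0, 2] <= [3, 2, 0, 2]? True. Equal? False. Happens-before: True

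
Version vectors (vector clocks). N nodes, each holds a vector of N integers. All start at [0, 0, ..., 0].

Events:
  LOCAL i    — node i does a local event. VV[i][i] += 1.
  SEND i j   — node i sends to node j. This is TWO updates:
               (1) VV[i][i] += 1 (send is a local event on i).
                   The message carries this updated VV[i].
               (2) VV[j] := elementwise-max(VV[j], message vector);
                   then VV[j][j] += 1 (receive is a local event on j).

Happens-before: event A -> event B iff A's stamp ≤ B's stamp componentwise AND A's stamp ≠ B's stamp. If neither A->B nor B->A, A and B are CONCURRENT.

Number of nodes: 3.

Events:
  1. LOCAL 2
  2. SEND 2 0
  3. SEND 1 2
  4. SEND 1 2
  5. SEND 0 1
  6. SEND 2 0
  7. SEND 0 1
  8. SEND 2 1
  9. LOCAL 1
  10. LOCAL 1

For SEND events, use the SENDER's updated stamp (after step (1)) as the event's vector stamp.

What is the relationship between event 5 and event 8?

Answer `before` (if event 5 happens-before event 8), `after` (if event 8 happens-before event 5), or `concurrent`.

Answer: concurrent

Derivation:
Initial: VV[0]=[0, 0, 0]
Initial: VV[1]=[0, 0, 0]
Initial: VV[2]=[0, 0, 0]
Event 1: LOCAL 2: VV[2][2]++ -> VV[2]=[0, 0, 1]
Event 2: SEND 2->0: VV[2][2]++ -> VV[2]=[0, 0, 2], msg_vec=[0, 0, 2]; VV[0]=max(VV[0],msg_vec) then VV[0][0]++ -> VV[0]=[1, 0, 2]
Event 3: SEND 1->2: VV[1][1]++ -> VV[1]=[0, 1, 0], msg_vec=[0, 1, 0]; VV[2]=max(VV[2],msg_vec) then VV[2][2]++ -> VV[2]=[0, 1, 3]
Event 4: SEND 1->2: VV[1][1]++ -> VV[1]=[0, 2, 0], msg_vec=[0, 2, 0]; VV[2]=max(VV[2],msg_vec) then VV[2][2]++ -> VV[2]=[0, 2, 4]
Event 5: SEND 0->1: VV[0][0]++ -> VV[0]=[2, 0, 2], msg_vec=[2, 0, 2]; VV[1]=max(VV[1],msg_vec) then VV[1][1]++ -> VV[1]=[2, 3, 2]
Event 6: SEND 2->0: VV[2][2]++ -> VV[2]=[0, 2, 5], msg_vec=[0, 2, 5]; VV[0]=max(VV[0],msg_vec) then VV[0][0]++ -> VV[0]=[3, 2, 5]
Event 7: SEND 0->1: VV[0][0]++ -> VV[0]=[4, 2, 5], msg_vec=[4, 2, 5]; VV[1]=max(VV[1],msg_vec) then VV[1][1]++ -> VV[1]=[4, 4, 5]
Event 8: SEND 2->1: VV[2][2]++ -> VV[2]=[0, 2, 6], msg_vec=[0, 2, 6]; VV[1]=max(VV[1],msg_vec) then VV[1][1]++ -> VV[1]=[4, 5, 6]
Event 9: LOCAL 1: VV[1][1]++ -> VV[1]=[4, 6, 6]
Event 10: LOCAL 1: VV[1][1]++ -> VV[1]=[4, 7, 6]
Event 5 stamp: [2, 0, 2]
Event 8 stamp: [0, 2, 6]
[2, 0, 2] <= [0, 2, 6]? False
[0, 2, 6] <= [2, 0, 2]? False
Relation: concurrent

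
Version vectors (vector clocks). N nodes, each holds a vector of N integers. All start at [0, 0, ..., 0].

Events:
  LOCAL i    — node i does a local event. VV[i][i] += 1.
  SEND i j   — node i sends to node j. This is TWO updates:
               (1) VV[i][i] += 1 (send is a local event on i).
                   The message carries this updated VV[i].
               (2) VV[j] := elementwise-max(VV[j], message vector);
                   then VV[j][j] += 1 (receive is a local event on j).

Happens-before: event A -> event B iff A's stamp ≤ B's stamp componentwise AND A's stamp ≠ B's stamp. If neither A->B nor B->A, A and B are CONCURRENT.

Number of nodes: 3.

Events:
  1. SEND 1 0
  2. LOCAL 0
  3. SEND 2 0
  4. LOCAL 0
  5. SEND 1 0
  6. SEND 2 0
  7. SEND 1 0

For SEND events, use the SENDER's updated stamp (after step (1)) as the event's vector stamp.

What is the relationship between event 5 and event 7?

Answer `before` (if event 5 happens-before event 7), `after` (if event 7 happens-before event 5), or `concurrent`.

Initial: VV[0]=[0, 0, 0]
Initial: VV[1]=[0, 0, 0]
Initial: VV[2]=[0, 0, 0]
Event 1: SEND 1->0: VV[1][1]++ -> VV[1]=[0, 1, 0], msg_vec=[0, 1, 0]; VV[0]=max(VV[0],msg_vec) then VV[0][0]++ -> VV[0]=[1, 1, 0]
Event 2: LOCAL 0: VV[0][0]++ -> VV[0]=[2, 1, 0]
Event 3: SEND 2->0: VV[2][2]++ -> VV[2]=[0, 0, 1], msg_vec=[0, 0, 1]; VV[0]=max(VV[0],msg_vec) then VV[0][0]++ -> VV[0]=[3, 1, 1]
Event 4: LOCAL 0: VV[0][0]++ -> VV[0]=[4, 1, 1]
Event 5: SEND 1->0: VV[1][1]++ -> VV[1]=[0, 2, 0], msg_vec=[0, 2, 0]; VV[0]=max(VV[0],msg_vec) then VV[0][0]++ -> VV[0]=[5, 2, 1]
Event 6: SEND 2->0: VV[2][2]++ -> VV[2]=[0, 0, 2], msg_vec=[0, 0, 2]; VV[0]=max(VV[0],msg_vec) then VV[0][0]++ -> VV[0]=[6, 2, 2]
Event 7: SEND 1->0: VV[1][1]++ -> VV[1]=[0, 3, 0], msg_vec=[0, 3, 0]; VV[0]=max(VV[0],msg_vec) then VV[0][0]++ -> VV[0]=[7, 3, 2]
Event 5 stamp: [0, 2, 0]
Event 7 stamp: [0, 3, 0]
[0, 2, 0] <= [0, 3, 0]? True
[0, 3, 0] <= [0, 2, 0]? False
Relation: before

Answer: before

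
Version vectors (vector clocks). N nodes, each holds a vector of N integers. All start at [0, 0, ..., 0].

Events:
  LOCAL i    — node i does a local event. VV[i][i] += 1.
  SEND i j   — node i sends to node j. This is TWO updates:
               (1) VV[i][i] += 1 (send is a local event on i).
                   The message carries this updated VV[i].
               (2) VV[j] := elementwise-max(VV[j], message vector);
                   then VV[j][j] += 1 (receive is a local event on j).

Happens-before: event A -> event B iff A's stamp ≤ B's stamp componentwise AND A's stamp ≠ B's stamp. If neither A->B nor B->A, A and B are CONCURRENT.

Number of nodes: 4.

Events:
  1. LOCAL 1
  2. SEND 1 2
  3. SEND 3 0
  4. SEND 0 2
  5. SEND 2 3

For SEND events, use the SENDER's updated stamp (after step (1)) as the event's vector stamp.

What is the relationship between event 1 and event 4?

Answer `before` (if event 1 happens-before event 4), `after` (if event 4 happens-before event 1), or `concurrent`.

Answer: concurrent

Derivation:
Initial: VV[0]=[0, 0, 0, 0]
Initial: VV[1]=[0, 0, 0, 0]
Initial: VV[2]=[0, 0, 0, 0]
Initial: VV[3]=[0, 0, 0, 0]
Event 1: LOCAL 1: VV[1][1]++ -> VV[1]=[0, 1, 0, 0]
Event 2: SEND 1->2: VV[1][1]++ -> VV[1]=[0, 2, 0, 0], msg_vec=[0, 2, 0, 0]; VV[2]=max(VV[2],msg_vec) then VV[2][2]++ -> VV[2]=[0, 2, 1, 0]
Event 3: SEND 3->0: VV[3][3]++ -> VV[3]=[0, 0, 0, 1], msg_vec=[0, 0, 0, 1]; VV[0]=max(VV[0],msg_vec) then VV[0][0]++ -> VV[0]=[1, 0, 0, 1]
Event 4: SEND 0->2: VV[0][0]++ -> VV[0]=[2, 0, 0, 1], msg_vec=[2, 0, 0, 1]; VV[2]=max(VV[2],msg_vec) then VV[2][2]++ -> VV[2]=[2, 2, 2, 1]
Event 5: SEND 2->3: VV[2][2]++ -> VV[2]=[2, 2, 3, 1], msg_vec=[2, 2, 3, 1]; VV[3]=max(VV[3],msg_vec) then VV[3][3]++ -> VV[3]=[2, 2, 3, 2]
Event 1 stamp: [0, 1, 0, 0]
Event 4 stamp: [2, 0, 0, 1]
[0, 1, 0, 0] <= [2, 0, 0, 1]? False
[2, 0, 0, 1] <= [0, 1, 0, 0]? False
Relation: concurrent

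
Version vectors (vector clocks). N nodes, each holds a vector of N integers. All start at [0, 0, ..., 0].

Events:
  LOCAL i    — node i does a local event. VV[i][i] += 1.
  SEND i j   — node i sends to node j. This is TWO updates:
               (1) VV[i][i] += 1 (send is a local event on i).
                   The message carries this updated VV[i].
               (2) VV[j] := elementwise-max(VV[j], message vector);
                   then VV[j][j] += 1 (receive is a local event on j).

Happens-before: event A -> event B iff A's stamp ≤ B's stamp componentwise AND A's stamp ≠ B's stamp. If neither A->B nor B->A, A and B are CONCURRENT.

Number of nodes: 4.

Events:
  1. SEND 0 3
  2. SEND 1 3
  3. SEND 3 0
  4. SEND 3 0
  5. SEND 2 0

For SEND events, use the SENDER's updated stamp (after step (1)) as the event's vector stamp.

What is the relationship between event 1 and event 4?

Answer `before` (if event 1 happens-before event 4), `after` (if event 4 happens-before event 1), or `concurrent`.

Initial: VV[0]=[0, 0, 0, 0]
Initial: VV[1]=[0, 0, 0, 0]
Initial: VV[2]=[0, 0, 0, 0]
Initial: VV[3]=[0, 0, 0, 0]
Event 1: SEND 0->3: VV[0][0]++ -> VV[0]=[1, 0, 0, 0], msg_vec=[1, 0, 0, 0]; VV[3]=max(VV[3],msg_vec) then VV[3][3]++ -> VV[3]=[1, 0, 0, 1]
Event 2: SEND 1->3: VV[1][1]++ -> VV[1]=[0, 1, 0, 0], msg_vec=[0, 1, 0, 0]; VV[3]=max(VV[3],msg_vec) then VV[3][3]++ -> VV[3]=[1, 1, 0, 2]
Event 3: SEND 3->0: VV[3][3]++ -> VV[3]=[1, 1, 0, 3], msg_vec=[1, 1, 0, 3]; VV[0]=max(VV[0],msg_vec) then VV[0][0]++ -> VV[0]=[2, 1, 0, 3]
Event 4: SEND 3->0: VV[3][3]++ -> VV[3]=[1, 1, 0, 4], msg_vec=[1, 1, 0, 4]; VV[0]=max(VV[0],msg_vec) then VV[0][0]++ -> VV[0]=[3, 1, 0, 4]
Event 5: SEND 2->0: VV[2][2]++ -> VV[2]=[0, 0, 1, 0], msg_vec=[0, 0, 1, 0]; VV[0]=max(VV[0],msg_vec) then VV[0][0]++ -> VV[0]=[4, 1, 1, 4]
Event 1 stamp: [1, 0, 0, 0]
Event 4 stamp: [1, 1, 0, 4]
[1, 0, 0, 0] <= [1, 1, 0, 4]? True
[1, 1, 0, 4] <= [1, 0, 0, 0]? False
Relation: before

Answer: before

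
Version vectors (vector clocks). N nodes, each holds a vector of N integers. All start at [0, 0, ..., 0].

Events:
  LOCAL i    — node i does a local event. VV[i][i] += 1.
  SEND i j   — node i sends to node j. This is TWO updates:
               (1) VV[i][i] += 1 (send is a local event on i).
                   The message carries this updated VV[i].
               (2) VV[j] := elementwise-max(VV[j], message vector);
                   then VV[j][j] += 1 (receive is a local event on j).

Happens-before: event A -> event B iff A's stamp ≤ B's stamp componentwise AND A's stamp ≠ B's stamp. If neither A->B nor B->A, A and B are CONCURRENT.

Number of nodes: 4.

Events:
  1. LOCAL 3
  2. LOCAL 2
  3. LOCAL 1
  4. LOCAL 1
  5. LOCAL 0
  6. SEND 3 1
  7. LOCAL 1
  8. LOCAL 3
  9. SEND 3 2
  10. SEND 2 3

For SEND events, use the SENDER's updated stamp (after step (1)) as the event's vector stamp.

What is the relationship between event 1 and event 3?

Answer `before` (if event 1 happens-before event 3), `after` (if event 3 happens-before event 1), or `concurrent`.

Initial: VV[0]=[0, 0, 0, 0]
Initial: VV[1]=[0, 0, 0, 0]
Initial: VV[2]=[0, 0, 0, 0]
Initial: VV[3]=[0, 0, 0, 0]
Event 1: LOCAL 3: VV[3][3]++ -> VV[3]=[0, 0, 0, 1]
Event 2: LOCAL 2: VV[2][2]++ -> VV[2]=[0, 0, 1, 0]
Event 3: LOCAL 1: VV[1][1]++ -> VV[1]=[0, 1, 0, 0]
Event 4: LOCAL 1: VV[1][1]++ -> VV[1]=[0, 2, 0, 0]
Event 5: LOCAL 0: VV[0][0]++ -> VV[0]=[1, 0, 0, 0]
Event 6: SEND 3->1: VV[3][3]++ -> VV[3]=[0, 0, 0, 2], msg_vec=[0, 0, 0, 2]; VV[1]=max(VV[1],msg_vec) then VV[1][1]++ -> VV[1]=[0, 3, 0, 2]
Event 7: LOCAL 1: VV[1][1]++ -> VV[1]=[0, 4, 0, 2]
Event 8: LOCAL 3: VV[3][3]++ -> VV[3]=[0, 0, 0, 3]
Event 9: SEND 3->2: VV[3][3]++ -> VV[3]=[0, 0, 0, 4], msg_vec=[0, 0, 0, 4]; VV[2]=max(VV[2],msg_vec) then VV[2][2]++ -> VV[2]=[0, 0, 2, 4]
Event 10: SEND 2->3: VV[2][2]++ -> VV[2]=[0, 0, 3, 4], msg_vec=[0, 0, 3, 4]; VV[3]=max(VV[3],msg_vec) then VV[3][3]++ -> VV[3]=[0, 0, 3, 5]
Event 1 stamp: [0, 0, 0, 1]
Event 3 stamp: [0, 1, 0, 0]
[0, 0, 0, 1] <= [0, 1, 0, 0]? False
[0, 1, 0, 0] <= [0, 0, 0, 1]? False
Relation: concurrent

Answer: concurrent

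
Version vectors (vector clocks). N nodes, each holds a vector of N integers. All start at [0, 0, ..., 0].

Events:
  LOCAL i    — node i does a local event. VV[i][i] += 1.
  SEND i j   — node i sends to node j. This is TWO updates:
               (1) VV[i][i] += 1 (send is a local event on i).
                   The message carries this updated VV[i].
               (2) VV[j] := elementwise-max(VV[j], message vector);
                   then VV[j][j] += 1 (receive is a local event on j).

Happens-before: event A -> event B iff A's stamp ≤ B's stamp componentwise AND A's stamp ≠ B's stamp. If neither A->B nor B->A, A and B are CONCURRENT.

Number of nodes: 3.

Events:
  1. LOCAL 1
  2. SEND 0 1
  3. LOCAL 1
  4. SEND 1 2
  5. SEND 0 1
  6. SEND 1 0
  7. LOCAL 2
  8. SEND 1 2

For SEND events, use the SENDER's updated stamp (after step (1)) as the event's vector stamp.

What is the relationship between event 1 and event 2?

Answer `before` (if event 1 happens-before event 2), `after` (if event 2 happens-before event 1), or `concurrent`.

Answer: concurrent

Derivation:
Initial: VV[0]=[0, 0, 0]
Initial: VV[1]=[0, 0, 0]
Initial: VV[2]=[0, 0, 0]
Event 1: LOCAL 1: VV[1][1]++ -> VV[1]=[0, 1, 0]
Event 2: SEND 0->1: VV[0][0]++ -> VV[0]=[1, 0, 0], msg_vec=[1, 0, 0]; VV[1]=max(VV[1],msg_vec) then VV[1][1]++ -> VV[1]=[1, 2, 0]
Event 3: LOCAL 1: VV[1][1]++ -> VV[1]=[1, 3, 0]
Event 4: SEND 1->2: VV[1][1]++ -> VV[1]=[1, 4, 0], msg_vec=[1, 4, 0]; VV[2]=max(VV[2],msg_vec) then VV[2][2]++ -> VV[2]=[1, 4, 1]
Event 5: SEND 0->1: VV[0][0]++ -> VV[0]=[2, 0, 0], msg_vec=[2, 0, 0]; VV[1]=max(VV[1],msg_vec) then VV[1][1]++ -> VV[1]=[2, 5, 0]
Event 6: SEND 1->0: VV[1][1]++ -> VV[1]=[2, 6, 0], msg_vec=[2, 6, 0]; VV[0]=max(VV[0],msg_vec) then VV[0][0]++ -> VV[0]=[3, 6, 0]
Event 7: LOCAL 2: VV[2][2]++ -> VV[2]=[1, 4, 2]
Event 8: SEND 1->2: VV[1][1]++ -> VV[1]=[2, 7, 0], msg_vec=[2, 7, 0]; VV[2]=max(VV[2],msg_vec) then VV[2][2]++ -> VV[2]=[2, 7, 3]
Event 1 stamp: [0, 1, 0]
Event 2 stamp: [1, 0, 0]
[0, 1, 0] <= [1, 0, 0]? False
[1, 0, 0] <= [0, 1, 0]? False
Relation: concurrent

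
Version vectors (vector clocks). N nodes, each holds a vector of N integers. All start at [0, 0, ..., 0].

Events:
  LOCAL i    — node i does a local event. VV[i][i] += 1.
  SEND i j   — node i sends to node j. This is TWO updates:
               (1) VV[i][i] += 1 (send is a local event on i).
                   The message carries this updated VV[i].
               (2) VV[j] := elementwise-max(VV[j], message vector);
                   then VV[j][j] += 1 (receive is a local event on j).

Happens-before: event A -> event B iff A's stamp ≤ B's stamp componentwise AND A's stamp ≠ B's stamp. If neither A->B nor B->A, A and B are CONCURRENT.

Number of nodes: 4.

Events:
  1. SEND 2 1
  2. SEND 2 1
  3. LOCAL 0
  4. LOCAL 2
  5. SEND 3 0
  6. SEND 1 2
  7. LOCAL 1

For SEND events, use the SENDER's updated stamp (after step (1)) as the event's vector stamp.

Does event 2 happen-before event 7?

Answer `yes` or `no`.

Initial: VV[0]=[0, 0, 0, 0]
Initial: VV[1]=[0, 0, 0, 0]
Initial: VV[2]=[0, 0, 0, 0]
Initial: VV[3]=[0, 0, 0, 0]
Event 1: SEND 2->1: VV[2][2]++ -> VV[2]=[0, 0, 1, 0], msg_vec=[0, 0, 1, 0]; VV[1]=max(VV[1],msg_vec) then VV[1][1]++ -> VV[1]=[0, 1, 1, 0]
Event 2: SEND 2->1: VV[2][2]++ -> VV[2]=[0, 0, 2, 0], msg_vec=[0, 0, 2, 0]; VV[1]=max(VV[1],msg_vec) then VV[1][1]++ -> VV[1]=[0, 2, 2, 0]
Event 3: LOCAL 0: VV[0][0]++ -> VV[0]=[1, 0, 0, 0]
Event 4: LOCAL 2: VV[2][2]++ -> VV[2]=[0, 0, 3, 0]
Event 5: SEND 3->0: VV[3][3]++ -> VV[3]=[0, 0, 0, 1], msg_vec=[0, 0, 0, 1]; VV[0]=max(VV[0],msg_vec) then VV[0][0]++ -> VV[0]=[2, 0, 0, 1]
Event 6: SEND 1->2: VV[1][1]++ -> VV[1]=[0, 3, 2, 0], msg_vec=[0, 3, 2, 0]; VV[2]=max(VV[2],msg_vec) then VV[2][2]++ -> VV[2]=[0, 3, 4, 0]
Event 7: LOCAL 1: VV[1][1]++ -> VV[1]=[0, 4, 2, 0]
Event 2 stamp: [0, 0, 2, 0]
Event 7 stamp: [0, 4, 2, 0]
[0, 0, 2, 0] <= [0, 4, 2, 0]? True. Equal? False. Happens-before: True

Answer: yes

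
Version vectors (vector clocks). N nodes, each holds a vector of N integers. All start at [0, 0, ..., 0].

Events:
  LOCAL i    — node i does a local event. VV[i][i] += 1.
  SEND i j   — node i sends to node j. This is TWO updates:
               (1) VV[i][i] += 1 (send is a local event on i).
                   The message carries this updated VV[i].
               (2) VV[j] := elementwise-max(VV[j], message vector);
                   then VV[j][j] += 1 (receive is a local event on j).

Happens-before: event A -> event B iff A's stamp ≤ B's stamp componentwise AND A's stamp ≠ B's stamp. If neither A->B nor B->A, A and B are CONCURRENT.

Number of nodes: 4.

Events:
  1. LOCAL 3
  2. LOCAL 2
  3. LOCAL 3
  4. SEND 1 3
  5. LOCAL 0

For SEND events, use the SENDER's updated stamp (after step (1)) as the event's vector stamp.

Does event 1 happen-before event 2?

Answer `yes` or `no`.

Answer: no

Derivation:
Initial: VV[0]=[0, 0, 0, 0]
Initial: VV[1]=[0, 0, 0, 0]
Initial: VV[2]=[0, 0, 0, 0]
Initial: VV[3]=[0, 0, 0, 0]
Event 1: LOCAL 3: VV[3][3]++ -> VV[3]=[0, 0, 0, 1]
Event 2: LOCAL 2: VV[2][2]++ -> VV[2]=[0, 0, 1, 0]
Event 3: LOCAL 3: VV[3][3]++ -> VV[3]=[0, 0, 0, 2]
Event 4: SEND 1->3: VV[1][1]++ -> VV[1]=[0, 1, 0, 0], msg_vec=[0, 1, 0, 0]; VV[3]=max(VV[3],msg_vec) then VV[3][3]++ -> VV[3]=[0, 1, 0, 3]
Event 5: LOCAL 0: VV[0][0]++ -> VV[0]=[1, 0, 0, 0]
Event 1 stamp: [0, 0, 0, 1]
Event 2 stamp: [0, 0, 1, 0]
[0, 0, 0, 1] <= [0, 0, 1, 0]? False. Equal? False. Happens-before: False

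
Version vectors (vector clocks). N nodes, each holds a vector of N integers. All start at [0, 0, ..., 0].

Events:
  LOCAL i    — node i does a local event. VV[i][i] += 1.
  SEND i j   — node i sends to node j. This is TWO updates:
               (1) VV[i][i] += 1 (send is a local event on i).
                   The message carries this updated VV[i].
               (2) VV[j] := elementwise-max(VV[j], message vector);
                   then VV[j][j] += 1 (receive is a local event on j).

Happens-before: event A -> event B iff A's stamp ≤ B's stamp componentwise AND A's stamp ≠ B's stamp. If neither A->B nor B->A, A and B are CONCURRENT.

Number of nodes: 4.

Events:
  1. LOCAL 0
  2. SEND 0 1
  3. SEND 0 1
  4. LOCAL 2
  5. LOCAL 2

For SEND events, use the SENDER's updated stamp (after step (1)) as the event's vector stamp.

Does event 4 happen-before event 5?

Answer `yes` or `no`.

Initial: VV[0]=[0, 0, 0, 0]
Initial: VV[1]=[0, 0, 0, 0]
Initial: VV[2]=[0, 0, 0, 0]
Initial: VV[3]=[0, 0, 0, 0]
Event 1: LOCAL 0: VV[0][0]++ -> VV[0]=[1, 0, 0, 0]
Event 2: SEND 0->1: VV[0][0]++ -> VV[0]=[2, 0, 0, 0], msg_vec=[2, 0, 0, 0]; VV[1]=max(VV[1],msg_vec) then VV[1][1]++ -> VV[1]=[2, 1, 0, 0]
Event 3: SEND 0->1: VV[0][0]++ -> VV[0]=[3, 0, 0, 0], msg_vec=[3, 0, 0, 0]; VV[1]=max(VV[1],msg_vec) then VV[1][1]++ -> VV[1]=[3, 2, 0, 0]
Event 4: LOCAL 2: VV[2][2]++ -> VV[2]=[0, 0, 1, 0]
Event 5: LOCAL 2: VV[2][2]++ -> VV[2]=[0, 0, 2, 0]
Event 4 stamp: [0, 0, 1, 0]
Event 5 stamp: [0, 0, 2, 0]
[0, 0, 1, 0] <= [0, 0, 2, 0]? True. Equal? False. Happens-before: True

Answer: yes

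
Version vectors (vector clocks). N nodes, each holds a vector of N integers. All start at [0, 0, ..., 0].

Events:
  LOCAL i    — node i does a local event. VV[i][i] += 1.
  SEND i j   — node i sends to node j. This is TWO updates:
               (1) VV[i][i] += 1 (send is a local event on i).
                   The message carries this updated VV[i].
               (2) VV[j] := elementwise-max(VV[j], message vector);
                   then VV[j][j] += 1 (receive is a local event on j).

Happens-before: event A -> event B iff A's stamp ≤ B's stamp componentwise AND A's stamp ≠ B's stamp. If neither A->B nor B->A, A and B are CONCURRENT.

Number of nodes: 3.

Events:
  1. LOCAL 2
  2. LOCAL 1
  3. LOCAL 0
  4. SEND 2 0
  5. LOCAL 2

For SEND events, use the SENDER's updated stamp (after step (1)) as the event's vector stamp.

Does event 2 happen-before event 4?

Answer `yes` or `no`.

Initial: VV[0]=[0, 0, 0]
Initial: VV[1]=[0, 0, 0]
Initial: VV[2]=[0, 0, 0]
Event 1: LOCAL 2: VV[2][2]++ -> VV[2]=[0, 0, 1]
Event 2: LOCAL 1: VV[1][1]++ -> VV[1]=[0, 1, 0]
Event 3: LOCAL 0: VV[0][0]++ -> VV[0]=[1, 0, 0]
Event 4: SEND 2->0: VV[2][2]++ -> VV[2]=[0, 0, 2], msg_vec=[0, 0, 2]; VV[0]=max(VV[0],msg_vec) then VV[0][0]++ -> VV[0]=[2, 0, 2]
Event 5: LOCAL 2: VV[2][2]++ -> VV[2]=[0, 0, 3]
Event 2 stamp: [0, 1, 0]
Event 4 stamp: [0, 0, 2]
[0, 1, 0] <= [0, 0, 2]? False. Equal? False. Happens-before: False

Answer: no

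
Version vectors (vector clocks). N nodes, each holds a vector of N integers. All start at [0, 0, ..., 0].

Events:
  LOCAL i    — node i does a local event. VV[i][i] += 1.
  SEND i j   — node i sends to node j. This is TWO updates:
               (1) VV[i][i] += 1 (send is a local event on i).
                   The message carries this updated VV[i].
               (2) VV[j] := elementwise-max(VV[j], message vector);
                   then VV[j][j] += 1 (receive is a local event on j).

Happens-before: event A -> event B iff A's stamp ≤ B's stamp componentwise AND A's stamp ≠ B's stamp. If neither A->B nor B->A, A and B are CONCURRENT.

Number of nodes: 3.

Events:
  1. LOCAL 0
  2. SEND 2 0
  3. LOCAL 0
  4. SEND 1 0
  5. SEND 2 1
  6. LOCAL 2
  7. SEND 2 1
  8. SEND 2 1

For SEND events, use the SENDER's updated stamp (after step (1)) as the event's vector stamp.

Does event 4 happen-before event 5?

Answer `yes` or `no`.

Initial: VV[0]=[0, 0, 0]
Initial: VV[1]=[0, 0, 0]
Initial: VV[2]=[0, 0, 0]
Event 1: LOCAL 0: VV[0][0]++ -> VV[0]=[1, 0, 0]
Event 2: SEND 2->0: VV[2][2]++ -> VV[2]=[0, 0, 1], msg_vec=[0, 0, 1]; VV[0]=max(VV[0],msg_vec) then VV[0][0]++ -> VV[0]=[2, 0, 1]
Event 3: LOCAL 0: VV[0][0]++ -> VV[0]=[3, 0, 1]
Event 4: SEND 1->0: VV[1][1]++ -> VV[1]=[0, 1, 0], msg_vec=[0, 1, 0]; VV[0]=max(VV[0],msg_vec) then VV[0][0]++ -> VV[0]=[4, 1, 1]
Event 5: SEND 2->1: VV[2][2]++ -> VV[2]=[0, 0, 2], msg_vec=[0, 0, 2]; VV[1]=max(VV[1],msg_vec) then VV[1][1]++ -> VV[1]=[0, 2, 2]
Event 6: LOCAL 2: VV[2][2]++ -> VV[2]=[0, 0, 3]
Event 7: SEND 2->1: VV[2][2]++ -> VV[2]=[0, 0, 4], msg_vec=[0, 0, 4]; VV[1]=max(VV[1],msg_vec) then VV[1][1]++ -> VV[1]=[0, 3, 4]
Event 8: SEND 2->1: VV[2][2]++ -> VV[2]=[0, 0, 5], msg_vec=[0, 0, 5]; VV[1]=max(VV[1],msg_vec) then VV[1][1]++ -> VV[1]=[0, 4, 5]
Event 4 stamp: [0, 1, 0]
Event 5 stamp: [0, 0, 2]
[0, 1, 0] <= [0, 0, 2]? False. Equal? False. Happens-before: False

Answer: no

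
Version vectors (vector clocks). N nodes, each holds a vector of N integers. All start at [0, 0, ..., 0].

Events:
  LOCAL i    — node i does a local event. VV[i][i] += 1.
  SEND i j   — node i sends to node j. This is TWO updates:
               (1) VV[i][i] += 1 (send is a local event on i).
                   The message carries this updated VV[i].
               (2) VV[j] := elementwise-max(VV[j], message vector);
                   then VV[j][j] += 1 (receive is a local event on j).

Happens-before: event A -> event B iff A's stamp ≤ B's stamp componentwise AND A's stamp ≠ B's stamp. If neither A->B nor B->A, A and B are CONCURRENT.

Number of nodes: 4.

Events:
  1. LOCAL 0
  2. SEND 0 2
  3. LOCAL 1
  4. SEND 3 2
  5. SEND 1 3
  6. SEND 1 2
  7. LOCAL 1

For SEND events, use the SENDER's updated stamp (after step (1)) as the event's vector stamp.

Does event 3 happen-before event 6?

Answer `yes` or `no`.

Initial: VV[0]=[0, 0, 0, 0]
Initial: VV[1]=[0, 0, 0, 0]
Initial: VV[2]=[0, 0, 0, 0]
Initial: VV[3]=[0, 0, 0, 0]
Event 1: LOCAL 0: VV[0][0]++ -> VV[0]=[1, 0, 0, 0]
Event 2: SEND 0->2: VV[0][0]++ -> VV[0]=[2, 0, 0, 0], msg_vec=[2, 0, 0, 0]; VV[2]=max(VV[2],msg_vec) then VV[2][2]++ -> VV[2]=[2, 0, 1, 0]
Event 3: LOCAL 1: VV[1][1]++ -> VV[1]=[0, 1, 0, 0]
Event 4: SEND 3->2: VV[3][3]++ -> VV[3]=[0, 0, 0, 1], msg_vec=[0, 0, 0, 1]; VV[2]=max(VV[2],msg_vec) then VV[2][2]++ -> VV[2]=[2, 0, 2, 1]
Event 5: SEND 1->3: VV[1][1]++ -> VV[1]=[0, 2, 0, 0], msg_vec=[0, 2, 0, 0]; VV[3]=max(VV[3],msg_vec) then VV[3][3]++ -> VV[3]=[0, 2, 0, 2]
Event 6: SEND 1->2: VV[1][1]++ -> VV[1]=[0, 3, 0, 0], msg_vec=[0, 3, 0, 0]; VV[2]=max(VV[2],msg_vec) then VV[2][2]++ -> VV[2]=[2, 3, 3, 1]
Event 7: LOCAL 1: VV[1][1]++ -> VV[1]=[0, 4, 0, 0]
Event 3 stamp: [0, 1, 0, 0]
Event 6 stamp: [0, 3, 0, 0]
[0, 1, 0, 0] <= [0, 3, 0, 0]? True. Equal? False. Happens-before: True

Answer: yes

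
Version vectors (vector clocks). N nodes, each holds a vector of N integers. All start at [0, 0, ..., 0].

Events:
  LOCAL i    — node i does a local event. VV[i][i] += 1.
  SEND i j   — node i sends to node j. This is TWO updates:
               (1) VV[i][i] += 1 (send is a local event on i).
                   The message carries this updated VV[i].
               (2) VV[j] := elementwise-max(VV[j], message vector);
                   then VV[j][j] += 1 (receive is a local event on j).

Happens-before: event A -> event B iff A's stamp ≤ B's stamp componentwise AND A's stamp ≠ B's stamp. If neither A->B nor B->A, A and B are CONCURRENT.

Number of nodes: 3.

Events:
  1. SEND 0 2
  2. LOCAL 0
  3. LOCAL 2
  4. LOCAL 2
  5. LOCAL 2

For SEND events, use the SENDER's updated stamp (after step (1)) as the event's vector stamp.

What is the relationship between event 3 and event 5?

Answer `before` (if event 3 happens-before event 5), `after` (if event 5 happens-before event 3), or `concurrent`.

Answer: before

Derivation:
Initial: VV[0]=[0, 0, 0]
Initial: VV[1]=[0, 0, 0]
Initial: VV[2]=[0, 0, 0]
Event 1: SEND 0->2: VV[0][0]++ -> VV[0]=[1, 0, 0], msg_vec=[1, 0, 0]; VV[2]=max(VV[2],msg_vec) then VV[2][2]++ -> VV[2]=[1, 0, 1]
Event 2: LOCAL 0: VV[0][0]++ -> VV[0]=[2, 0, 0]
Event 3: LOCAL 2: VV[2][2]++ -> VV[2]=[1, 0, 2]
Event 4: LOCAL 2: VV[2][2]++ -> VV[2]=[1, 0, 3]
Event 5: LOCAL 2: VV[2][2]++ -> VV[2]=[1, 0, 4]
Event 3 stamp: [1, 0, 2]
Event 5 stamp: [1, 0, 4]
[1, 0, 2] <= [1, 0, 4]? True
[1, 0, 4] <= [1, 0, 2]? False
Relation: before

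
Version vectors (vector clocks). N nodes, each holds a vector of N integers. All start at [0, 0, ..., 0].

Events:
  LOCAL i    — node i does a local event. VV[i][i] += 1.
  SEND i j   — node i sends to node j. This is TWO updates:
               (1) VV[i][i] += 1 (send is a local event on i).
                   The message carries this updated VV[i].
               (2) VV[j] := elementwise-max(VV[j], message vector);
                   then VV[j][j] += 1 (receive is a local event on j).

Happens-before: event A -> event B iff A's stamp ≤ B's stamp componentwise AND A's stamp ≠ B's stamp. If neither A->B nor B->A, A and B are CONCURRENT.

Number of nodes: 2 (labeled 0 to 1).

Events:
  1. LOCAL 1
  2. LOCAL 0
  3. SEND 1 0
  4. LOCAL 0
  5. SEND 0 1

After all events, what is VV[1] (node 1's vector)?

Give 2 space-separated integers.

Initial: VV[0]=[0, 0]
Initial: VV[1]=[0, 0]
Event 1: LOCAL 1: VV[1][1]++ -> VV[1]=[0, 1]
Event 2: LOCAL 0: VV[0][0]++ -> VV[0]=[1, 0]
Event 3: SEND 1->0: VV[1][1]++ -> VV[1]=[0, 2], msg_vec=[0, 2]; VV[0]=max(VV[0],msg_vec) then VV[0][0]++ -> VV[0]=[2, 2]
Event 4: LOCAL 0: VV[0][0]++ -> VV[0]=[3, 2]
Event 5: SEND 0->1: VV[0][0]++ -> VV[0]=[4, 2], msg_vec=[4, 2]; VV[1]=max(VV[1],msg_vec) then VV[1][1]++ -> VV[1]=[4, 3]
Final vectors: VV[0]=[4, 2]; VV[1]=[4, 3]

Answer: 4 3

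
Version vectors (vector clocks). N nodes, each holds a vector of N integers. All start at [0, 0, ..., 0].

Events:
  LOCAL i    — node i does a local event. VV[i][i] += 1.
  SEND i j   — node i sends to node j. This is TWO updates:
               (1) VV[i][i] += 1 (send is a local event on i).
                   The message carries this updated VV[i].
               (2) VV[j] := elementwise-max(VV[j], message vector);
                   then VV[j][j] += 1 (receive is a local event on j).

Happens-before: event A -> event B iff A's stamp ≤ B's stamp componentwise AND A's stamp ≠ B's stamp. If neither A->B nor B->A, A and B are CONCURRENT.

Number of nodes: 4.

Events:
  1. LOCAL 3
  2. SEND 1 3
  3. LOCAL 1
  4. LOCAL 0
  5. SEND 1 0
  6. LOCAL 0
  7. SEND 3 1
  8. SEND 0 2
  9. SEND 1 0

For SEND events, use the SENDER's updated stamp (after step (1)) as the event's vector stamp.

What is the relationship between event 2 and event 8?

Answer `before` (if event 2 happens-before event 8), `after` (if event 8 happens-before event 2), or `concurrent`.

Initial: VV[0]=[0, 0, 0, 0]
Initial: VV[1]=[0, 0, 0, 0]
Initial: VV[2]=[0, 0, 0, 0]
Initial: VV[3]=[0, 0, 0, 0]
Event 1: LOCAL 3: VV[3][3]++ -> VV[3]=[0, 0, 0, 1]
Event 2: SEND 1->3: VV[1][1]++ -> VV[1]=[0, 1, 0, 0], msg_vec=[0, 1, 0, 0]; VV[3]=max(VV[3],msg_vec) then VV[3][3]++ -> VV[3]=[0, 1, 0, 2]
Event 3: LOCAL 1: VV[1][1]++ -> VV[1]=[0, 2, 0, 0]
Event 4: LOCAL 0: VV[0][0]++ -> VV[0]=[1, 0, 0, 0]
Event 5: SEND 1->0: VV[1][1]++ -> VV[1]=[0, 3, 0, 0], msg_vec=[0, 3, 0, 0]; VV[0]=max(VV[0],msg_vec) then VV[0][0]++ -> VV[0]=[2, 3, 0, 0]
Event 6: LOCAL 0: VV[0][0]++ -> VV[0]=[3, 3, 0, 0]
Event 7: SEND 3->1: VV[3][3]++ -> VV[3]=[0, 1, 0, 3], msg_vec=[0, 1, 0, 3]; VV[1]=max(VV[1],msg_vec) then VV[1][1]++ -> VV[1]=[0, 4, 0, 3]
Event 8: SEND 0->2: VV[0][0]++ -> VV[0]=[4, 3, 0, 0], msg_vec=[4, 3, 0, 0]; VV[2]=max(VV[2],msg_vec) then VV[2][2]++ -> VV[2]=[4, 3, 1, 0]
Event 9: SEND 1->0: VV[1][1]++ -> VV[1]=[0, 5, 0, 3], msg_vec=[0, 5, 0, 3]; VV[0]=max(VV[0],msg_vec) then VV[0][0]++ -> VV[0]=[5, 5, 0, 3]
Event 2 stamp: [0, 1, 0, 0]
Event 8 stamp: [4, 3, 0, 0]
[0, 1, 0, 0] <= [4, 3, 0, 0]? True
[4, 3, 0, 0] <= [0, 1, 0, 0]? False
Relation: before

Answer: before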